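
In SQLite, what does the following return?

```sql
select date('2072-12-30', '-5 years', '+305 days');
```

2068-10-30

Adding -5 years to 2072-12-30 gives 2067-12-30.
Applying '+305 days' to 2067-12-30: counting 305 days forward gives 2068-10-30.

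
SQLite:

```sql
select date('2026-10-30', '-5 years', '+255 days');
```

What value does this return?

Adding -5 years to 2026-10-30 gives 2021-10-30.
Applying '+255 days' to 2021-10-30: counting 255 days forward gives 2022-07-12.

2022-07-12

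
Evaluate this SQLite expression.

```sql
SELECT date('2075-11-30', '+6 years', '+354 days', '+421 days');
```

Adding +6 years to 2075-11-30 gives 2081-11-30.
Applying '+354 days' to 2081-11-30: counting 354 days forward gives 2082-11-19.
Applying '+421 days' to 2082-11-19: counting 421 days forward gives 2084-01-14.

2084-01-14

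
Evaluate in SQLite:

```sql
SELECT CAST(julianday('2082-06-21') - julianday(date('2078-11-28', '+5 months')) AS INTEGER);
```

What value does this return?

1150

Adding +5 months to 2078-11-28 gives 2079-04-28.
2 days remain in April 2079 after the 28th (30 − 28).
Full months from May 2079 through May 2082 contribute their day counts.
Then 21 days into June 2082.
Total: 2 + 31 + 30 + 31 + 31 + 30 + 31 + 30 + 31 + 31 + 29 + 31 + 30 + 31 + 30 + 31 + 31 + 30 + 31 + 30 + 31 + 31 + 28 + 31 + 30 + 31 + 30 + 31 + 31 + 30 + 31 + 30 + 31 + 31 + 28 + 31 + 30 + 31 + 21 = 1150.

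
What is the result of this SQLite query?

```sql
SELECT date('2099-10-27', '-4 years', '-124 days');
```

2095-06-25

Adding -4 years to 2099-10-27 gives 2095-10-27.
Applying '-124 days' to 2095-10-27: counting 124 days back gives 2095-06-25.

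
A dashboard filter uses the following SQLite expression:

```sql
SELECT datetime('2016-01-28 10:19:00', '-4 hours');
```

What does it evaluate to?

2016-01-28 06:19:00

-4 hours from 2016-01-28 10:19:00 is 2016-01-28 06:19:00.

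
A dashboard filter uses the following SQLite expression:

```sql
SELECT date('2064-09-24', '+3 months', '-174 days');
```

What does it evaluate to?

Adding +3 months to 2064-09-24 gives 2064-12-24.
Applying '-174 days' to 2064-12-24: counting 174 days back gives 2064-07-03.

2064-07-03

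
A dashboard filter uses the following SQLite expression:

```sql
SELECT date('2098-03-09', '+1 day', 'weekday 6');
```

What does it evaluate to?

Advancing 1 more day within March lands on 2098-03-10.
`weekday 6` advances to the next Saturday; 2098-03-10 is a Monday, so it moves forward to 2098-03-15.

2098-03-15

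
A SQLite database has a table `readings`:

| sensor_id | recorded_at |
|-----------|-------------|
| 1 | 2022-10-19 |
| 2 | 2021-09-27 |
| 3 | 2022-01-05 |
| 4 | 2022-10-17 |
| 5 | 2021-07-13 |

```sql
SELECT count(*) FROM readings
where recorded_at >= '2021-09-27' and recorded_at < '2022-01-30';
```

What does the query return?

Rows in [2021-09-27, 2022-01-30): 2021-09-27, 2022-01-05 → 2 rows.

2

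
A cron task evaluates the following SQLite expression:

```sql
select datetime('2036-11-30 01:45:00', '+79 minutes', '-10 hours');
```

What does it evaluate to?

79 minutes = 1h 19m; +79 minutes from 2036-11-30 01:45:00 is 2036-11-30 03:04:00.
-10 hours from 2036-11-30 03:04:00 is 2036-11-29 17:04:00 (crosses midnight).

2036-11-29 17:04:00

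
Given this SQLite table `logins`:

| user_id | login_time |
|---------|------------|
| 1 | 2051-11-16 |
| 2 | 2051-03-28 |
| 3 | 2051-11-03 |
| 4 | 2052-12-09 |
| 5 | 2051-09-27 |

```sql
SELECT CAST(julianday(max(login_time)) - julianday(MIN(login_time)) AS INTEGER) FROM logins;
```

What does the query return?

MIN = 2051-03-28, MAX = 2052-12-09.
3 days remain in March 2051 after the 28th (31 − 28).
Full months from April 2051 through November 2052 contribute their day counts.
Then 9 days into December 2052.
Total: 3 + 30 + 31 + 30 + 31 + 31 + 30 + 31 + 30 + 31 + 31 + 29 + 31 + 30 + 31 + 30 + 31 + 31 + 30 + 31 + 30 + 9 = 622.

622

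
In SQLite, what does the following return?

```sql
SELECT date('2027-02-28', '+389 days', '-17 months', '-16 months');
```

2025-06-23

Applying '+389 days' to 2027-02-28: counting 389 days forward gives 2028-03-23.
Adding -17 months to 2028-03-23 gives 2026-10-23.
Adding -16 months to 2026-10-23 gives 2025-06-23.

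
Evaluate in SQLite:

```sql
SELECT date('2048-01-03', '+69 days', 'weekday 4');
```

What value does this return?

Applying '+69 days' to 2048-01-03: counting 69 days forward gives 2048-03-12.
`weekday 4` advances to the next Thursday; 2048-03-12 is already a Thursday, so it stays at 2048-03-12.

2048-03-12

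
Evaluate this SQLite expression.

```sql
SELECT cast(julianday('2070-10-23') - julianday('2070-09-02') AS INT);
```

28 days remain in September 2070 after the 2nd (30 − 2).
Then 23 days into October 2070.
Total: 28 + 23 = 51.

51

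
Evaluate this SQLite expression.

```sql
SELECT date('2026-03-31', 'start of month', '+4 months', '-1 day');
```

2026-06-30

`start of month` rewinds 2026-03-31 to 2026-03-01.
Adding +4 months to 2026-03-01 gives 2026-07-01.
Going back 1 day from 2026-07-01 reaches 2026-06-30 (last day of June, 30 days).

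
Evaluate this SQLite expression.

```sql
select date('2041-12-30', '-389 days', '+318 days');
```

2041-10-20

Applying '-389 days' to 2041-12-30: counting 389 days back gives 2040-12-06.
Applying '+318 days' to 2040-12-06: counting 318 days forward gives 2041-10-20.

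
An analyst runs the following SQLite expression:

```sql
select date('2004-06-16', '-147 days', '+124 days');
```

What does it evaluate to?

Applying '-147 days' to 2004-06-16: counting 147 days back gives 2004-01-21.
Applying '+124 days' to 2004-01-21: counting 124 days forward gives 2004-05-24.

2004-05-24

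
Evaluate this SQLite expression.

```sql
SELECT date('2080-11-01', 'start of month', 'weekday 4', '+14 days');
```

2080-11-21

`start of month` rewinds 2080-11-01 to 2080-11-01.
`weekday 4` advances to the next Thursday; 2080-11-01 is a Friday, so it moves forward to 2080-11-07.
Advancing 14 more days within November lands on 2080-11-21.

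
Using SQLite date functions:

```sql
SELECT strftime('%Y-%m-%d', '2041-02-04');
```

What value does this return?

2041-02-04

`%Y-%m-%d` extracts the ISO date: 2041-02-04.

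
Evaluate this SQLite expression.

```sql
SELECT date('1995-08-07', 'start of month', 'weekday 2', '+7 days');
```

`start of month` rewinds 1995-08-07 to 1995-08-01.
`weekday 2` advances to the next Tuesday; 1995-08-01 is already a Tuesday, so it stays at 1995-08-01.
Advancing 7 more days within August lands on 1995-08-08.

1995-08-08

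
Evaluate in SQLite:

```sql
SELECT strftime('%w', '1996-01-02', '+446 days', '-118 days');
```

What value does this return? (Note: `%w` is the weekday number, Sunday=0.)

1

First apply '+446 days', '-118 days': 1996-01-02 → 1996-11-25.
1996-11-25 is a Monday; with Sunday=0 that is 1.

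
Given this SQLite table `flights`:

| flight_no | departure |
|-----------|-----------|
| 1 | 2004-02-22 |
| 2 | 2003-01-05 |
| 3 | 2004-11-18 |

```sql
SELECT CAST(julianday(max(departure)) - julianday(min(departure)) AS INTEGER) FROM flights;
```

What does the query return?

MIN = 2003-01-05, MAX = 2004-11-18.
26 days remain in January 2003 after the 5th (31 − 5).
Full months from February 2003 through October 2004 contribute their day counts.
Then 18 days into November 2004.
Total: 26 + 28 + 31 + 30 + 31 + 30 + 31 + 31 + 30 + 31 + 30 + 31 + 31 + 29 + 31 + 30 + 31 + 30 + 31 + 31 + 30 + 31 + 18 = 683.

683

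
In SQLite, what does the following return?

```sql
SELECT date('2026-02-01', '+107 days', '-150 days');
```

2025-12-20

Applying '+107 days' to 2026-02-01: counting 107 days forward gives 2026-05-19.
Applying '-150 days' to 2026-05-19: counting 150 days back gives 2025-12-20.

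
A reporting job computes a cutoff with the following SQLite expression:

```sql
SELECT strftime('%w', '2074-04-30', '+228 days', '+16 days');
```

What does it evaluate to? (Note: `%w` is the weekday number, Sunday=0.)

First apply '+228 days', '+16 days': 2074-04-30 → 2074-12-30.
2074-12-30 is a Sunday; with Sunday=0 that is 0.

0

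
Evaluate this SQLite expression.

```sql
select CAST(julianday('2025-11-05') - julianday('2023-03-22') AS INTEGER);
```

959

9 days remain in March 2023 after the 22nd (31 − 22).
Full months from April 2023 through October 2025 contribute their day counts.
Then 5 days into November 2025.
Total: 9 + 30 + 31 + 30 + 31 + 31 + 30 + 31 + 30 + 31 + 31 + 29 + 31 + 30 + 31 + 30 + 31 + 31 + 30 + 31 + 30 + 31 + 31 + 28 + 31 + 30 + 31 + 30 + 31 + 31 + 30 + 31 + 5 = 959.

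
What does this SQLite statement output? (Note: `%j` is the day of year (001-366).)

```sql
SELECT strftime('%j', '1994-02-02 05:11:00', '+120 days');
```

First apply '+120 days': 1994-02-02 05:11:00 → 1994-06-02 05:11:00.
Day-of-year for 1994-06-02: days since 1994-01-01 inclusive = 153, zero-padded to 153.

153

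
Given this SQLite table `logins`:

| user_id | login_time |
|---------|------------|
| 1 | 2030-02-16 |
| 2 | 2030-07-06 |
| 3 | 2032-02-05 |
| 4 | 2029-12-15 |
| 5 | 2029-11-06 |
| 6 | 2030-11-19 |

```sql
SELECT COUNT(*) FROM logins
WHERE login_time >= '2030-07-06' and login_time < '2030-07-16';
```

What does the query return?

Rows in [2030-07-06, 2030-07-16): 2030-07-06 → 1 row.

1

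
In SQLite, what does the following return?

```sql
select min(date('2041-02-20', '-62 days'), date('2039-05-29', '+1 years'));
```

2040-05-29

date('2041-02-20', '-62 days') → 2040-12-20.
date('2039-05-29', '+1 years') → 2040-05-29.
Earlier of the two is 2040-05-29.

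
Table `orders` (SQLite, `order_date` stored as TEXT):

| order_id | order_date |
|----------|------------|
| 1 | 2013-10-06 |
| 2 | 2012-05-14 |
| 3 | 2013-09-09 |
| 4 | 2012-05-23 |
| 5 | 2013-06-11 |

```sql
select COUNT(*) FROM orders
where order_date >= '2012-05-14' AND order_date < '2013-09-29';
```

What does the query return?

Rows in [2012-05-14, 2013-09-29): 2012-05-14, 2013-09-09, 2012-05-23, 2013-06-11 → 4 rows.

4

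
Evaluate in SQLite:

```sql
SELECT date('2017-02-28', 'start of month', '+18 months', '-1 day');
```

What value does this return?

2018-07-31

`start of month` rewinds 2017-02-28 to 2017-02-01.
Adding +18 months to 2017-02-01 gives 2018-08-01.
Going back 1 day from 2018-08-01 reaches 2018-07-31 (last day of July, 31 days).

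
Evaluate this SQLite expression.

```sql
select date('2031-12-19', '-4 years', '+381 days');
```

Adding -4 years to 2031-12-19 gives 2027-12-19.
Applying '+381 days' to 2027-12-19: counting 381 days forward gives 2029-01-03.

2029-01-03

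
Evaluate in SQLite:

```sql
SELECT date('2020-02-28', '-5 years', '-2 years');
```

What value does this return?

2013-02-28

Adding -5 years to 2020-02-28 gives 2015-02-28.
Adding -2 years to 2015-02-28 gives 2013-02-28.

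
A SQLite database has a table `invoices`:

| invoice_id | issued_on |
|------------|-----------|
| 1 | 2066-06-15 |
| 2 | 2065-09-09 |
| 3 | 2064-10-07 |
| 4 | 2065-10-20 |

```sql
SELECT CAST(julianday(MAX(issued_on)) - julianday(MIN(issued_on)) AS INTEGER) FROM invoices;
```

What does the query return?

616

MIN = 2064-10-07, MAX = 2066-06-15.
24 days remain in October 2064 after the 7th (31 − 7).
Full months from November 2064 through May 2066 contribute their day counts.
Then 15 days into June 2066.
Total: 24 + 30 + 31 + 31 + 28 + 31 + 30 + 31 + 30 + 31 + 31 + 30 + 31 + 30 + 31 + 31 + 28 + 31 + 30 + 31 + 15 = 616.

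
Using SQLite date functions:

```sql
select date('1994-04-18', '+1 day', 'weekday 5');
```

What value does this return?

1994-04-22

Advancing 1 more day within April lands on 1994-04-19.
`weekday 5` advances to the next Friday; 1994-04-19 is a Tuesday, so it moves forward to 1994-04-22.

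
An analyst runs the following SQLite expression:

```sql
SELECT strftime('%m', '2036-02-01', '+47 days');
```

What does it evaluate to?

03

First apply '+47 days': 2036-02-01 → 2036-03-19.
`%m` extracts the 2-digit month (01-12): 03.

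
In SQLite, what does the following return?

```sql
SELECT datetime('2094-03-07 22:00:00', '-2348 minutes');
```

2094-03-06 06:52:00

2348 minutes = 39h 8m; -2348 minutes from 2094-03-07 22:00:00 is 2094-03-06 06:52:00 (crosses midnight).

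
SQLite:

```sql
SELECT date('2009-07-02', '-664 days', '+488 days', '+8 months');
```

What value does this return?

2009-09-07

Applying '-664 days' to 2009-07-02: counting 664 days back gives 2007-09-07.
Applying '+488 days' to 2007-09-07: counting 488 days forward gives 2009-01-07.
Adding +8 months to 2009-01-07 gives 2009-09-07.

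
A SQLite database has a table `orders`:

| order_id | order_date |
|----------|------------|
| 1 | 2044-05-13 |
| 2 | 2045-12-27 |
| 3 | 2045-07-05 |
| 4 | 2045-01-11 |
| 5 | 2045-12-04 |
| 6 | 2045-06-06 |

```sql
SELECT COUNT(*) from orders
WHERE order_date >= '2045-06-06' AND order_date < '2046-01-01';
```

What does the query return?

4

Rows in [2045-06-06, 2046-01-01): 2045-12-27, 2045-07-05, 2045-12-04, 2045-06-06 → 4 rows.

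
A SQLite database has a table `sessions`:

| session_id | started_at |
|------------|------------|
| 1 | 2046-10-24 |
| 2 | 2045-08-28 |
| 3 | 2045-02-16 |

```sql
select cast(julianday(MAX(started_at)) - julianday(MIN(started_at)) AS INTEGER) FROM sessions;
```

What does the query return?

615

MIN = 2045-02-16, MAX = 2046-10-24.
12 days remain in February 2045 after the 16th (28 − 16).
Full months from March 2045 through September 2046 contribute their day counts.
Then 24 days into October 2046.
Total: 12 + 31 + 30 + 31 + 30 + 31 + 31 + 30 + 31 + 30 + 31 + 31 + 28 + 31 + 30 + 31 + 30 + 31 + 31 + 30 + 24 = 615.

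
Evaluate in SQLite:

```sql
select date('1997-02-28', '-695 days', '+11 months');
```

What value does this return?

Applying '-695 days' to 1997-02-28: counting 695 days back gives 1995-04-05.
Adding +11 months to 1995-04-05 gives 1996-03-05.

1996-03-05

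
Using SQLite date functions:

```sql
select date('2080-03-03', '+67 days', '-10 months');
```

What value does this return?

2079-07-09

Applying '+67 days' to 2080-03-03: counting 67 days forward gives 2080-05-09.
Adding -10 months to 2080-05-09 gives 2079-07-09.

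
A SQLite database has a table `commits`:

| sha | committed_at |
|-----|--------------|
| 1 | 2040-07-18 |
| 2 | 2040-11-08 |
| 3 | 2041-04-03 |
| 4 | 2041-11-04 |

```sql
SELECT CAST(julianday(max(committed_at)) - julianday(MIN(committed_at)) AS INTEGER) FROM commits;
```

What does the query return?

474

MIN = 2040-07-18, MAX = 2041-11-04.
13 days remain in July 2040 after the 18th (31 − 18).
Full months from August 2040 through October 2041 contribute their day counts.
Then 4 days into November 2041.
Total: 13 + 31 + 30 + 31 + 30 + 31 + 31 + 28 + 31 + 30 + 31 + 30 + 31 + 31 + 30 + 31 + 4 = 474.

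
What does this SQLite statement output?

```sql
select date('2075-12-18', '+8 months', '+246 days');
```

2077-04-21

Adding +8 months to 2075-12-18 gives 2076-08-18.
Applying '+246 days' to 2076-08-18: counting 246 days forward gives 2077-04-21.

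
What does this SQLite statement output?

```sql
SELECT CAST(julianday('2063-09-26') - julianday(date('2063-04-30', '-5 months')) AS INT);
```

300

Adding -5 months to 2063-04-30 gives 2062-11-30.
0 days remain in November 2062 after the 30th (30 − 30).
Full months from December 2062 through August 2063 contribute their day counts.
Then 26 days into September 2063.
Total: 0 + 31 + 31 + 28 + 31 + 30 + 31 + 30 + 31 + 31 + 26 = 300.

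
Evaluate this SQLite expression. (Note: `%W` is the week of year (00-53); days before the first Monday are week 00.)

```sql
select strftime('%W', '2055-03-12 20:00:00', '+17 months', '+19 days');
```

35

First apply '+17 months', '+19 days': 2055-03-12 20:00:00 → 2056-08-31 20:00:00.
2056-08-31 is a Thursday. SQLite's %W counts Mondays since the year started; the result is 35.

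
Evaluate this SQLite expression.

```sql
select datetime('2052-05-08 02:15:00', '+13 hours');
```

2052-05-08 15:15:00

+13 hours from 2052-05-08 02:15:00 is 2052-05-08 15:15:00.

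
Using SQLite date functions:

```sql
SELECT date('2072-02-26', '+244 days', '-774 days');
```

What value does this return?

Applying '+244 days' to 2072-02-26: counting 244 days forward gives 2072-10-27.
Applying '-774 days' to 2072-10-27: counting 774 days back gives 2070-09-14.

2070-09-14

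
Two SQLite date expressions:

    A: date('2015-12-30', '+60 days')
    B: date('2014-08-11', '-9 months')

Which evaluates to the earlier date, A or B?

B

A = 2016-02-28.
B = 2013-11-11.
B is earlier.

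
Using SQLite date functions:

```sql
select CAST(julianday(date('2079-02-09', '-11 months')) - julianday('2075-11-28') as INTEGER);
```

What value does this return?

832

Adding -11 months to 2079-02-09 gives 2078-03-09.
2 days remain in November 2075 after the 28th (30 − 28).
Full months from December 2075 through February 2078 contribute their day counts.
Then 9 days into March 2078.
Total: 2 + 31 + 31 + 29 + 31 + 30 + 31 + 30 + 31 + 31 + 30 + 31 + 30 + 31 + 31 + 28 + 31 + 30 + 31 + 30 + 31 + 31 + 30 + 31 + 30 + 31 + 31 + 28 + 9 = 832.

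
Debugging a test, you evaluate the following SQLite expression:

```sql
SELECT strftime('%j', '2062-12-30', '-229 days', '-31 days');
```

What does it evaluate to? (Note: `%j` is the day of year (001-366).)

First apply '-229 days', '-31 days': 2062-12-30 → 2062-04-14.
Day-of-year for 2062-04-14: days since 2062-01-01 inclusive = 104, zero-padded to 104.

104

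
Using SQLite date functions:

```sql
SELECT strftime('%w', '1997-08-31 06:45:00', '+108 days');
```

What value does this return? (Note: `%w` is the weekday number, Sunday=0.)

First apply '+108 days': 1997-08-31 06:45:00 → 1997-12-17 06:45:00.
1997-12-17 is a Wednesday; with Sunday=0 that is 3.

3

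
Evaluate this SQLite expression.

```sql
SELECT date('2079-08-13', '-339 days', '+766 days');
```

2080-10-13

Applying '-339 days' to 2079-08-13: counting 339 days back gives 2078-09-08.
Applying '+766 days' to 2078-09-08: counting 766 days forward gives 2080-10-13.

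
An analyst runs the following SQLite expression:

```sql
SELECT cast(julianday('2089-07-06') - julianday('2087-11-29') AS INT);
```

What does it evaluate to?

1 day remains in November 2087 after the 29th (30 − 29).
Full months from December 2087 through June 2089 contribute their day counts.
Then 6 days into July 2089.
Total: 1 + 31 + 31 + 29 + 31 + 30 + 31 + 30 + 31 + 31 + 30 + 31 + 30 + 31 + 31 + 28 + 31 + 30 + 31 + 30 + 6 = 585.

585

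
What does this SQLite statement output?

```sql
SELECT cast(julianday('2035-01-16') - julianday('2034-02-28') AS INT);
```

322

0 days remain in February 2034 after the 28th (28 − 28).
Full months from March 2034 through December 2034 contribute their day counts.
Then 16 days into January 2035.
Total: 0 + 31 + 30 + 31 + 30 + 31 + 31 + 30 + 31 + 30 + 31 + 16 = 322.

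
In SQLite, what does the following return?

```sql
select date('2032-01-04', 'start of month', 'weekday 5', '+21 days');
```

`start of month` rewinds 2032-01-04 to 2032-01-01.
`weekday 5` advances to the next Friday; 2032-01-01 is a Thursday, so it moves forward to 2032-01-02.
Advancing 21 more days within January lands on 2032-01-23.

2032-01-23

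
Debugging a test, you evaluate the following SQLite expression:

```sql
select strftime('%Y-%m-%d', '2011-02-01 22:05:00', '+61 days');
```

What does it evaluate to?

First apply '+61 days': 2011-02-01 22:05:00 → 2011-04-03 22:05:00.
`%Y-%m-%d` extracts the ISO date: 2011-04-03.

2011-04-03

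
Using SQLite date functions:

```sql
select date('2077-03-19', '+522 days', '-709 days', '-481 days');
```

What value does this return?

2075-05-21

Applying '+522 days' to 2077-03-19: counting 522 days forward gives 2078-08-23.
Applying '-709 days' to 2078-08-23: counting 709 days back gives 2076-09-13.
Applying '-481 days' to 2076-09-13: counting 481 days back gives 2075-05-21.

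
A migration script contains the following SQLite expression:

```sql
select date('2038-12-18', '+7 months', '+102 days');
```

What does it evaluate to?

Adding +7 months to 2038-12-18 gives 2039-07-18.
Applying '+102 days' to 2039-07-18: counting 102 days forward gives 2039-10-28.

2039-10-28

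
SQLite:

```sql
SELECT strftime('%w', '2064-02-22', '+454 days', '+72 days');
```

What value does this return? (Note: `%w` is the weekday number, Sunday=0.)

6

First apply '+454 days', '+72 days': 2064-02-22 → 2065-08-01.
2065-08-01 is a Saturday; with Sunday=0 that is 6.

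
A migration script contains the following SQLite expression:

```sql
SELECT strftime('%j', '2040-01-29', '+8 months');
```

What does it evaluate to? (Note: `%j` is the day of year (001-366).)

273

First apply '+8 months': 2040-01-29 → 2040-09-29.
Day-of-year for 2040-09-29: days since 2040-01-01 inclusive = 273, zero-padded to 273.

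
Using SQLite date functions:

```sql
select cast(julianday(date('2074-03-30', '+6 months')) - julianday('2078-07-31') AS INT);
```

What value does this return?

-1400

Adding +6 months to 2074-03-30 gives 2074-09-30.
0 days remain in September 2074 after the 30th (30 − 30).
Full months from October 2074 through June 2078 contribute their day counts.
Then 31 days into July 2078.
Total: 0 + 31 + 30 + 31 + 31 + 28 + 31 + 30 + 31 + 30 + 31 + 31 + 30 + 31 + 30 + 31 + 31 + 29 + 31 + 30 + 31 + 30 + 31 + 31 + 30 + 31 + 30 + 31 + 31 + 28 + 31 + 30 + 31 + 30 + 31 + 31 + 30 + 31 + 30 + 31 + 31 + 28 + 31 + 30 + 31 + 30 + 31 = 1400.
The subtraction is earlier − later, so the result is −1400 → -1400.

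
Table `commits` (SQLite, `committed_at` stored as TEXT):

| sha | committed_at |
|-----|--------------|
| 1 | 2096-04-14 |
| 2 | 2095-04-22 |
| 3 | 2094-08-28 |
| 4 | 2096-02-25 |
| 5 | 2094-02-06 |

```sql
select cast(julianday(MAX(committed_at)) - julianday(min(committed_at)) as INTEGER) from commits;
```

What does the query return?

798

MIN = 2094-02-06, MAX = 2096-04-14.
22 days remain in February 2094 after the 6th (28 − 6).
Full months from March 2094 through March 2096 contribute their day counts.
Then 14 days into April 2096.
Total: 22 + 31 + 30 + 31 + 30 + 31 + 31 + 30 + 31 + 30 + 31 + 31 + 28 + 31 + 30 + 31 + 30 + 31 + 31 + 30 + 31 + 30 + 31 + 31 + 29 + 31 + 14 = 798.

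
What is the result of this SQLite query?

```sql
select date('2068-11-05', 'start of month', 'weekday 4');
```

`start of month` rewinds 2068-11-05 to 2068-11-01.
`weekday 4` advances to the next Thursday; 2068-11-01 is already a Thursday, so it stays at 2068-11-01.

2068-11-01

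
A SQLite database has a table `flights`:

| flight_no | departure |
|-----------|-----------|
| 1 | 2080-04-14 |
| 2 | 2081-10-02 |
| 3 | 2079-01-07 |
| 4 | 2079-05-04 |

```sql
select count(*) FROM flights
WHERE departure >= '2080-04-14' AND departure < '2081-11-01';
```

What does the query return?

2

Rows in [2080-04-14, 2081-11-01): 2080-04-14, 2081-10-02 → 2 rows.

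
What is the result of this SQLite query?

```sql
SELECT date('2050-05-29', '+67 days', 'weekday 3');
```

Applying '+67 days' to 2050-05-29: counting 67 days forward gives 2050-08-04.
`weekday 3` advances to the next Wednesday; 2050-08-04 is a Thursday, so it moves forward to 2050-08-10.

2050-08-10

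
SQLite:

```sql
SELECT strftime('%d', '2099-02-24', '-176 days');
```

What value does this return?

First apply '-176 days': 2099-02-24 → 2098-09-01.
`%d` extracts the 2-digit day of month: 01.

01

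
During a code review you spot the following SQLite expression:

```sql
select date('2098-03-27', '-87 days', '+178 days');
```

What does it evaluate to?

Applying '-87 days' to 2098-03-27: counting 87 days back gives 2097-12-30.
Applying '+178 days' to 2097-12-30: counting 178 days forward gives 2098-06-26.

2098-06-26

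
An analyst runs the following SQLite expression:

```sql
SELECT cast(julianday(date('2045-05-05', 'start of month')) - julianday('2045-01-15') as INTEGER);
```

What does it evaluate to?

`start of month` rewinds 2045-05-05 to 2045-05-01.
16 days remain in January 2045 after the 15th (31 − 15).
February 2045: 28 days.
March 2045: 31 days.
April 2045: 30 days.
Then 1 day into May 2045.
Total: 16 + 28 + 31 + 30 + 1 = 106.

106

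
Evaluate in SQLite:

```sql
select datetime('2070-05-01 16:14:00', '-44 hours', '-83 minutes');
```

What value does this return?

2070-04-29 18:51:00

-44 hours from 2070-05-01 16:14:00 is 2070-04-29 20:14:00 (crosses midnight).
83 minutes = 1h 23m; -83 minutes from 2070-04-29 20:14:00 is 2070-04-29 18:51:00.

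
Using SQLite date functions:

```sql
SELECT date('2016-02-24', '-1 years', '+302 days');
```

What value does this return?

2015-12-23

Adding -1 year to 2016-02-24 gives 2015-02-24.
Applying '+302 days' to 2015-02-24: counting 302 days forward gives 2015-12-23.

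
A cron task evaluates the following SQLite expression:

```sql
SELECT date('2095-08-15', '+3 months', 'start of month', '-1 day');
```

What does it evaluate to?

Adding +3 months to 2095-08-15 gives 2095-11-15.
`start of month` rewinds 2095-11-15 to 2095-11-01.
Going back 1 day from 2095-11-01 reaches 2095-10-31 (last day of October, 31 days).

2095-10-31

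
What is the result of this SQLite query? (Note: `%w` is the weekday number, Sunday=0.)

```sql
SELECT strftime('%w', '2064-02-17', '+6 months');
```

First apply '+6 months': 2064-02-17 → 2064-08-17.
2064-08-17 is a Sunday; with Sunday=0 that is 0.

0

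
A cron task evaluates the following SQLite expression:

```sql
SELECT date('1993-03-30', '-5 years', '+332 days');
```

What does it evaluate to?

1989-02-25

Adding -5 years to 1993-03-30 gives 1988-03-30.
Applying '+332 days' to 1988-03-30: counting 332 days forward gives 1989-02-25.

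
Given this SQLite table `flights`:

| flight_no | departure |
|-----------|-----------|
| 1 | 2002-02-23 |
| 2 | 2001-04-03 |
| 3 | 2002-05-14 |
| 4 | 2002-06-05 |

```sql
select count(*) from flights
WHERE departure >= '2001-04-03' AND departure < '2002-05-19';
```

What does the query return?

3

Rows in [2001-04-03, 2002-05-19): 2002-02-23, 2001-04-03, 2002-05-14 → 3 rows.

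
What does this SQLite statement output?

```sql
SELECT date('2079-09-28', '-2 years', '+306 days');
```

Adding -2 years to 2079-09-28 gives 2077-09-28.
Applying '+306 days' to 2077-09-28: counting 306 days forward gives 2078-07-31.

2078-07-31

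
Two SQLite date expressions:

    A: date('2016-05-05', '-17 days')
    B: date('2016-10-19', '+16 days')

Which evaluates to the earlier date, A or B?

A

A = 2016-04-18.
B = 2016-11-04.
A is earlier.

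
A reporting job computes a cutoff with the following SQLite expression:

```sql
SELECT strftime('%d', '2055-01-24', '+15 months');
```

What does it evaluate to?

First apply '+15 months': 2055-01-24 → 2056-04-24.
`%d` extracts the 2-digit day of month: 24.

24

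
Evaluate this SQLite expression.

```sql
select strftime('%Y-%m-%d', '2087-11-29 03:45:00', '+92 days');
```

2088-02-29

First apply '+92 days': 2087-11-29 03:45:00 → 2088-02-29 03:45:00.
`%Y-%m-%d` extracts the ISO date: 2088-02-29.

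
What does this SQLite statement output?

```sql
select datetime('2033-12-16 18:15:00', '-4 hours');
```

2033-12-16 14:15:00

-4 hours from 2033-12-16 18:15:00 is 2033-12-16 14:15:00.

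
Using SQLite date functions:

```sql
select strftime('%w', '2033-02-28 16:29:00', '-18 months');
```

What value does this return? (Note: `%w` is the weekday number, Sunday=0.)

4

First apply '-18 months': 2033-02-28 16:29:00 → 2031-08-28 16:29:00.
2031-08-28 is a Thursday; with Sunday=0 that is 4.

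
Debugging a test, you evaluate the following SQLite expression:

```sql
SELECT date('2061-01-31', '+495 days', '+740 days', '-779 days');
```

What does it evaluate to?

2062-05-02

Applying '+495 days' to 2061-01-31: counting 495 days forward gives 2062-06-10.
Applying '+740 days' to 2062-06-10: counting 740 days forward gives 2064-06-19.
Applying '-779 days' to 2064-06-19: counting 779 days back gives 2062-05-02.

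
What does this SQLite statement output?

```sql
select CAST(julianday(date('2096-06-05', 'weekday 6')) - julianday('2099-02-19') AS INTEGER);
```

-985

`weekday 6` advances to the next Saturday; 2096-06-05 is a Tuesday, so it moves forward to 2096-06-09.
21 days remain in June 2096 after the 9th (30 − 9).
Full months from July 2096 through January 2099 contribute their day counts.
Then 19 days into February 2099.
Total: 21 + 31 + 31 + 30 + 31 + 30 + 31 + 31 + 28 + 31 + 30 + 31 + 30 + 31 + 31 + 30 + 31 + 30 + 31 + 31 + 28 + 31 + 30 + 31 + 30 + 31 + 31 + 30 + 31 + 30 + 31 + 31 + 19 = 985.
The subtraction is earlier − later, so the result is −985 → -985.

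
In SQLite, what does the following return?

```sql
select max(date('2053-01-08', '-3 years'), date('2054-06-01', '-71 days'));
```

2054-03-22

date('2053-01-08', '-3 years') → 2050-01-08.
date('2054-06-01', '-71 days') → 2054-03-22.
Later of the two is 2054-03-22.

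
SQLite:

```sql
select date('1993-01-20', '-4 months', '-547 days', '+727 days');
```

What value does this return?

Adding -4 months to 1993-01-20 gives 1992-09-20.
Applying '-547 days' to 1992-09-20: counting 547 days back gives 1991-03-23.
Applying '+727 days' to 1991-03-23: counting 727 days forward gives 1993-03-19.

1993-03-19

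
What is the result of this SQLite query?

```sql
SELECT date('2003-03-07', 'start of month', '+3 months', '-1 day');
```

2003-05-31

`start of month` rewinds 2003-03-07 to 2003-03-01.
Adding +3 months to 2003-03-01 gives 2003-06-01.
Going back 1 day from 2003-06-01 reaches 2003-05-31 (last day of May, 31 days).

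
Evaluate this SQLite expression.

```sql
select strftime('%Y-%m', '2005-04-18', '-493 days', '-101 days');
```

First apply '-493 days', '-101 days': 2005-04-18 → 2003-09-02.
`%Y-%m` extracts the year-month: 2003-09.

2003-09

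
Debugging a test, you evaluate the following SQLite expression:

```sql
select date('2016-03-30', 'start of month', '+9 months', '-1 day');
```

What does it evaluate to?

`start of month` rewinds 2016-03-30 to 2016-03-01.
Adding +9 months to 2016-03-01 gives 2016-12-01.
Going back 1 day from 2016-12-01 reaches 2016-11-30 (last day of November, 30 days).

2016-11-30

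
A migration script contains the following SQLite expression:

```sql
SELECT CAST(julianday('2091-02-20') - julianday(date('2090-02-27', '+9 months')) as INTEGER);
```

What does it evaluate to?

85

Adding +9 months to 2090-02-27 gives 2090-11-27.
3 days remain in November 2090 after the 27th (30 − 27).
December 2090: 31 days.
January 2091: 31 days.
Then 20 days into February 2091.
Total: 3 + 31 + 31 + 20 = 85.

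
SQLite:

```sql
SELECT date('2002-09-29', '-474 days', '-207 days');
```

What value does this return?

Applying '-474 days' to 2002-09-29: counting 474 days back gives 2001-06-12.
Applying '-207 days' to 2001-06-12: counting 207 days back gives 2000-11-17.

2000-11-17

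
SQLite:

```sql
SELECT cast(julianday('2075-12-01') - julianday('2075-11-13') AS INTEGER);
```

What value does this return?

18

17 days remain in November 2075 after the 13th (30 − 13).
Then 1 day into December 2075.
Total: 17 + 1 = 18.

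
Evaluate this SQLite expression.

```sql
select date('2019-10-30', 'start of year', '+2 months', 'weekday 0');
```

2019-03-03

`start of year` rewinds 2019-10-30 to 2019-01-01.
Adding +2 months to 2019-01-01 gives 2019-03-01.
`weekday 0` advances to the next Sunday; 2019-03-01 is a Friday, so it moves forward to 2019-03-03.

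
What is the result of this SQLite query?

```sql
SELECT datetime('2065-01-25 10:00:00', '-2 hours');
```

2065-01-25 08:00:00

-2 hours from 2065-01-25 10:00:00 is 2065-01-25 08:00:00.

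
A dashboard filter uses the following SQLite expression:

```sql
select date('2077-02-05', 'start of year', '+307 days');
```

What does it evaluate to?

`start of year` rewinds 2077-02-05 to 2077-01-01.
Applying '+307 days' to 2077-01-01: counting 307 days forward gives 2077-11-04.

2077-11-04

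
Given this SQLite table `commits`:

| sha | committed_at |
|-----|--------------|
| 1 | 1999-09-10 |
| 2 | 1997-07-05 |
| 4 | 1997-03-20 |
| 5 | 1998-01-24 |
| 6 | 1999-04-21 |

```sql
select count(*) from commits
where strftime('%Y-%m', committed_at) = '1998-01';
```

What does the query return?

1

Rows with year-month 1998-01: 1998-01-24 → 1.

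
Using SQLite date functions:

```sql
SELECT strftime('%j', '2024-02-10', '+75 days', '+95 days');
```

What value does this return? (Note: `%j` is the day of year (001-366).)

First apply '+75 days', '+95 days': 2024-02-10 → 2024-07-29.
Day-of-year for 2024-07-29: days since 2024-01-01 inclusive = 211, zero-padded to 211.

211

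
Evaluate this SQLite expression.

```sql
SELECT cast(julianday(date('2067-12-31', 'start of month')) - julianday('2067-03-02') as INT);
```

`start of month` rewinds 2067-12-31 to 2067-12-01.
29 days remain in March 2067 after the 2nd (31 − 2).
Full months from April 2067 through November 2067 contribute their day counts.
Then 1 day into December 2067.
Total: 29 + 30 + 31 + 30 + 31 + 31 + 30 + 31 + 30 + 1 = 274.

274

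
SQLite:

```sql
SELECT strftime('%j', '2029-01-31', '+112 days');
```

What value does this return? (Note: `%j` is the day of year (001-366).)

143

First apply '+112 days': 2029-01-31 → 2029-05-23.
Day-of-year for 2029-05-23: days since 2029-01-01 inclusive = 143, zero-padded to 143.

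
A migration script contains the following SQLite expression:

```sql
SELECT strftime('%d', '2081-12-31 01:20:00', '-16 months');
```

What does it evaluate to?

31

First apply '-16 months': 2081-12-31 01:20:00 → 2080-08-31 01:20:00.
`%d` extracts the 2-digit day of month: 31.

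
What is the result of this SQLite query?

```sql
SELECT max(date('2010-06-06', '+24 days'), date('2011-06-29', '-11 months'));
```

date('2010-06-06', '+24 days') → 2010-06-30.
date('2011-06-29', '-11 months') → 2010-07-29.
Later of the two is 2010-07-29.

2010-07-29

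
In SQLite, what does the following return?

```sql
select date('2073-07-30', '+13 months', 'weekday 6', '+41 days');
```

2074-10-12

Adding +13 months to 2073-07-30 gives 2074-08-30.
`weekday 6` advances to the next Saturday; 2074-08-30 is a Thursday, so it moves forward to 2074-09-01.
Applying '+41 days' to 2074-09-01: counting 41 days forward gives 2074-10-12.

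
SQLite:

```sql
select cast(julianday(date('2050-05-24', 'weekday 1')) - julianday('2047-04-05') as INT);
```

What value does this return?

`weekday 1` advances to the next Monday; 2050-05-24 is a Tuesday, so it moves forward to 2050-05-30.
25 days remain in April 2047 after the 5th (30 − 5).
Full months from May 2047 through April 2050 contribute their day counts.
Then 30 days into May 2050.
Total: 25 + 31 + 30 + 31 + 31 + 30 + 31 + 30 + 31 + 31 + 29 + 31 + 30 + 31 + 30 + 31 + 31 + 30 + 31 + 30 + 31 + 31 + 28 + 31 + 30 + 31 + 30 + 31 + 31 + 30 + 31 + 30 + 31 + 31 + 28 + 31 + 30 + 30 = 1151.

1151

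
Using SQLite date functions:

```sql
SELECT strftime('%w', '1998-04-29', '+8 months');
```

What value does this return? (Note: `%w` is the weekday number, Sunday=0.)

2

First apply '+8 months': 1998-04-29 → 1998-12-29.
1998-12-29 is a Tuesday; with Sunday=0 that is 2.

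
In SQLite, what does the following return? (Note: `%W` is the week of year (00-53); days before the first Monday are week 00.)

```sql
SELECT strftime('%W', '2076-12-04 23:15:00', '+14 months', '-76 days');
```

46

First apply '+14 months', '-76 days': 2076-12-04 23:15:00 → 2077-11-20 23:15:00.
2077-11-20 is a Saturday. SQLite's %W counts Mondays since the year started; the result is 46.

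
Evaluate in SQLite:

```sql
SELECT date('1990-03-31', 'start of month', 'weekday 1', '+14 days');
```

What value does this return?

1990-03-19

`start of month` rewinds 1990-03-31 to 1990-03-01.
`weekday 1` advances to the next Monday; 1990-03-01 is a Thursday, so it moves forward to 1990-03-05.
Advancing 14 more days within March lands on 1990-03-19.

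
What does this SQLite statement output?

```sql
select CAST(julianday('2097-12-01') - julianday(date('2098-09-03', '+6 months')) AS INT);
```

Adding +6 months to 2098-09-03 gives 2099-03-03.
30 days remain in December 2097 after the 1st (31 − 1).
Full months from January 2098 through February 2099 contribute their day counts.
Then 3 days into March 2099.
Total: 30 + 31 + 28 + 31 + 30 + 31 + 30 + 31 + 31 + 30 + 31 + 30 + 31 + 31 + 28 + 3 = 457.
The subtraction is earlier − later, so the result is −457 → -457.

-457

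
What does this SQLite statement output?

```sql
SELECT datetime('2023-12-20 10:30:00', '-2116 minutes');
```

2023-12-18 23:14:00

2116 minutes = 35h 16m; -2116 minutes from 2023-12-20 10:30:00 is 2023-12-18 23:14:00 (crosses midnight).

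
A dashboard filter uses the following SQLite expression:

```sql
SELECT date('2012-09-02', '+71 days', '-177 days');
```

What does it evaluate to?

2012-05-19

Applying '+71 days' to 2012-09-02: counting 71 days forward gives 2012-11-12.
Applying '-177 days' to 2012-11-12: counting 177 days back gives 2012-05-19.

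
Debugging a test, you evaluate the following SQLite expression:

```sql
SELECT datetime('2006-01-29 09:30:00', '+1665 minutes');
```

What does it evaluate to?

2006-01-30 13:15:00

1665 minutes = 27h 45m; +1665 minutes from 2006-01-29 09:30:00 is 2006-01-30 13:15:00 (crosses midnight).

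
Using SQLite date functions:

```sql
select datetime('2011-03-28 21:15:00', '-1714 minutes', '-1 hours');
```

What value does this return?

1714 minutes = 28h 34m; -1714 minutes from 2011-03-28 21:15:00 is 2011-03-27 16:41:00 (crosses midnight).
-1 hours from 2011-03-27 16:41:00 is 2011-03-27 15:41:00.

2011-03-27 15:41:00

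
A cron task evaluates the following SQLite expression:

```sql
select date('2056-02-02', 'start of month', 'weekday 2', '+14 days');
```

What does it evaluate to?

`start of month` rewinds 2056-02-02 to 2056-02-01.
`weekday 2` advances to the next Tuesday; 2056-02-01 is already a Tuesday, so it stays at 2056-02-01.
Advancing 14 more days within February lands on 2056-02-15.

2056-02-15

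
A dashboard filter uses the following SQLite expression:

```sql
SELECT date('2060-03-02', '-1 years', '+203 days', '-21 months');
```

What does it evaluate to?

2057-12-21

Adding -1 year to 2060-03-02 gives 2059-03-02.
Applying '+203 days' to 2059-03-02: counting 203 days forward gives 2059-09-21.
Adding -21 months to 2059-09-21 gives 2057-12-21.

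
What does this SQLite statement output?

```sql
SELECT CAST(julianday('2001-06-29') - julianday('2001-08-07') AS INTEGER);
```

-39

1 day remains in June 2001 after the 29th (30 − 29).
July 2001: 31 days.
Then 7 days into August 2001.
Total: 1 + 31 + 7 = 39.
The subtraction is earlier − later, so the result is −39 → -39.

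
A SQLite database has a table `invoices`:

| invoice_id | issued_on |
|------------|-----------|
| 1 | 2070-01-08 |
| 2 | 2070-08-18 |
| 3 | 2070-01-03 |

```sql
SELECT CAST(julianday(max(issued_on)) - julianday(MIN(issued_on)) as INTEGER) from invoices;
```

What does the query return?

MIN = 2070-01-03, MAX = 2070-08-18.
28 days remain in January 2070 after the 3rd (31 − 3).
Full months from February 2070 through July 2070 contribute their day counts.
Then 18 days into August 2070.
Total: 28 + 28 + 31 + 30 + 31 + 30 + 31 + 18 = 227.

227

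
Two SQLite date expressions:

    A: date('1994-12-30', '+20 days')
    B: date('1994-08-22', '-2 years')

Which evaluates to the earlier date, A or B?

B

A = 1995-01-19.
B = 1992-08-22.
B is earlier.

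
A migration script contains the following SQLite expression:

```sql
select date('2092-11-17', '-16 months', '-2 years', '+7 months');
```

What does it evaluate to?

2090-02-17

Adding -16 months to 2092-11-17 gives 2091-07-17.
Adding -2 years to 2091-07-17 gives 2089-07-17.
Adding +7 months to 2089-07-17 gives 2090-02-17.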